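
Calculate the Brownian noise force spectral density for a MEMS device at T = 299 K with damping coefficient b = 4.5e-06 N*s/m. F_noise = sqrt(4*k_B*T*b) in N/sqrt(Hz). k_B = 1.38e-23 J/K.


Step 1: Compute 4 * k_B * T * b
= 4 * 1.38e-23 * 299 * 4.5e-06
= 7.4272e-26 N^2/Hz
Step 2: F_noise = sqrt(7.4272e-26)
F_noise = 2.73e-13 N/sqrt(Hz)


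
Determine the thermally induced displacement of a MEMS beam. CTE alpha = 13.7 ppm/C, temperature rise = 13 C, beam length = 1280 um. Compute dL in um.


Step 1: Convert CTE: alpha = 13.7 ppm/C = 13.7e-6 /C
Step 2: dL = 13.7e-6 * 13 * 1280
dL = 0.228 um


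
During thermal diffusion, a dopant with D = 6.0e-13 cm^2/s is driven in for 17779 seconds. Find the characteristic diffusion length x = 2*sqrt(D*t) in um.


Step 1: Compute D*t = 6.0e-13 * 17779 = 1.06674e-08 cm^2
Step 2: sqrt(D*t) = 1.03283e-04 cm
Step 3: x = 2 * 1.03283e-04 cm = 2.06566e-04 cm
Step 4: Convert to um (1 cm = 1e4 um): x = 2.066 um


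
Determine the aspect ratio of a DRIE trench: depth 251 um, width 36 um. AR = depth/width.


Step 1: AR = depth / width
Step 2: AR = 251 / 36
AR = 7.0


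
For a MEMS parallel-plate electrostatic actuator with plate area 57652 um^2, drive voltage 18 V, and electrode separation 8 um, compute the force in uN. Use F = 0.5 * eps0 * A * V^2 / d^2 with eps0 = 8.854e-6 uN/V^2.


Step 1: Identify parameters.
eps0 = 8.854e-6 uN/V^2, A = 57652 um^2, V = 18 V, d = 8 um
Step 2: Compute V^2 = 18^2 = 324
Step 3: Compute d^2 = 8^2 = 64
Step 4: F = 0.5 * 8.854e-6 * 57652 * 324 / 64
F = 1.292 uN


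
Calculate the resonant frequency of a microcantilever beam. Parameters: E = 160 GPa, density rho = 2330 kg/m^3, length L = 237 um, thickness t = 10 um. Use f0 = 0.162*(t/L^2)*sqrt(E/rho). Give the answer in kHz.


Step 1: Convert units to SI.
t_SI = 10e-6 m, L_SI = 237e-6 m
Step 2: Calculate sqrt(E/rho).
sqrt(160e9 / 2330) = 8286.71 m/s
Step 3: Compute f0.
f0 = 0.162 * 10e-6 / (237e-6)^2 * 8286.71 = 239001.4 Hz = 239.0 kHz


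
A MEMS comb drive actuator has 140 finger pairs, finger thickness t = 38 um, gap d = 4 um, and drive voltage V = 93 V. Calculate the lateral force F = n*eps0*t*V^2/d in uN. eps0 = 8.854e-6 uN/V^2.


Step 1: Parameters: n=140, eps0=8.854e-6 uN/V^2, t=38 um, V=93 V, d=4 um
Step 2: V^2 = 8649
Step 3: F = 140 * 8.854e-6 * 38 * 8649 / 4
F = 101.849 uN


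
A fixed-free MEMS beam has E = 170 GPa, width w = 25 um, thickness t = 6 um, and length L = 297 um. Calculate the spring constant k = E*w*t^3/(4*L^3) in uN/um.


Step 1: Convert E to consistent units (1 GPa = 1000 uN/um^2).
E = 170 GPa = 170000 uN/um^2
Step 2: Compute t^3 = 6^3 = 216
Step 3: Compute L^3 = 297^3 = 26198073
Step 4: k = 170000 * 25 * 216 / (4 * 26198073)
k = 8.7602 uN/um


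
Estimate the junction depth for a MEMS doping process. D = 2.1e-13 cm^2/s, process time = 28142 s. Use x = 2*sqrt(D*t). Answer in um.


Step 1: Compute D*t = 2.1e-13 * 28142 = 5.90982e-09 cm^2
Step 2: sqrt(D*t) = 7.68754e-05 cm
Step 3: x = 2 * 7.68754e-05 cm = 1.537508e-04 cm
Step 4: Convert to um (1 cm = 1e4 um): x = 1.538 um


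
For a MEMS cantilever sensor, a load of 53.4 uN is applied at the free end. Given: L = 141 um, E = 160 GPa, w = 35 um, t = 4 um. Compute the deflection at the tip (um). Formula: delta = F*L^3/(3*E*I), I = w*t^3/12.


Step 1: Calculate the second moment of area.
I = w * t^3 / 12 = 35 * 4^3 / 12 = 186.6667 um^4
Step 2: Convert E to consistent units (1 GPa = 1000 uN/um^2).
E = 160 GPa = 160000 uN/um^2
Step 3: Calculate tip deflection.
delta = F * L^3 / (3 * E * I)
delta = 53.4 * 141^3 / (3 * 160000 * 186.6667)
delta = 1.6707 um


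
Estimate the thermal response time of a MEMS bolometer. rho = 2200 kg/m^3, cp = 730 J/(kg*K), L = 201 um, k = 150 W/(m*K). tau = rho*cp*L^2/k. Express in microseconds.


Step 1: Convert L to m: L = 201e-6 m
Step 2: L^2 = (201e-6)^2 = 4.0401e-08 m^2
Step 3: tau = 2200 * 730 * 4.0401e-08 / 150 = 4.3256e-04 s
Step 4: Convert to microseconds (multiply by 1e6).
tau = 432.56 us


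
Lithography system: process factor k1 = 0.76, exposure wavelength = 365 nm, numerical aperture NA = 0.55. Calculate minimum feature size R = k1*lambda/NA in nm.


Step 1: Identify values: k1 = 0.76, lambda = 365 nm, NA = 0.55
Step 2: R = k1 * lambda / NA
R = 0.76 * 365 / 0.55
R = 504.4 nm


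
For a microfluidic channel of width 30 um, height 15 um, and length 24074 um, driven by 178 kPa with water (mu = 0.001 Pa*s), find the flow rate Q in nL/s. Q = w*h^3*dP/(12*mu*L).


Step 1: Convert all dimensions to SI (meters).
w = 30e-6 m, h = 15e-6 m, L = 24074e-6 m, dP = 178e3 Pa
Step 2: Q = w * h^3 * dP / (12 * mu * L)
Q = 30e-6 * (15e-6)^3 * 178e3 / (12 * 0.001 * 24074e-6) = 6.238577e-11 m^3/s
Step 3: Convert Q from m^3/s to nL/s (1 m^3 = 1e12 nL, so multiply by 1e12).
Q = 62.386 nL/s


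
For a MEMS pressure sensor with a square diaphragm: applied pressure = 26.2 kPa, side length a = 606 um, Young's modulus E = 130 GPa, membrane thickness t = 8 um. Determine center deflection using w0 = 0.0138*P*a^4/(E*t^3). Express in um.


Step 1: Convert pressure to compatible units (E is in GPa, so P in GPa).
P = 26.2 kPa = 26.2e-6 GPa
Step 2: Compute numerator: 0.0138 * P * a^4.
a^4 = 606^4 = 134862279696
numerator = 0.0138 * 26.2e-6 * 134862279696 = 4.87608e+04
Step 3: Compute denominator: E * t^3 = 130 * 8^3 = 66560
Step 4: w0 = numerator / denominator = 4.87608e+04 / 66560 = 0.7326 um


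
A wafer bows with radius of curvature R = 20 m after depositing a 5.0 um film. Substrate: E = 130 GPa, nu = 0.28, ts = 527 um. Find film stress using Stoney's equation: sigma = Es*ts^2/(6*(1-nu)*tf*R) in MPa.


Step 1: Compute numerator: Es * ts^2 = 130 * 527^2 = 36104770 (GPa*um^2)
Step 2: Compute denominator (R in um): 6*(1-nu)*tf*R = 6*0.72*5.0*20e6 = 432000000.0 (um^2)
Step 3: sigma (GPa) = 36104770 / 432000000.0 = 8.3576e-02 GPa
Step 4: Convert to MPa (x1000): sigma = 83.6 MPa


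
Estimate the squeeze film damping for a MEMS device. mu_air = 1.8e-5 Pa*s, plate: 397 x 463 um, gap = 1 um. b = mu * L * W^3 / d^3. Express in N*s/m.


Step 1: Convert to SI.
L = 397e-6 m, W = 463e-6 m, d = 1e-6 m
Step 2: W^3 = (463e-6)^3 = 9.93e-11 m^3
Step 3: d^3 = (1e-6)^3 = 1.00e-18 m^3
Step 4: b = 1.8e-5 * 397e-6 * 9.93e-11 / 1.00e-18
b = 7.09e-01 N*s/m


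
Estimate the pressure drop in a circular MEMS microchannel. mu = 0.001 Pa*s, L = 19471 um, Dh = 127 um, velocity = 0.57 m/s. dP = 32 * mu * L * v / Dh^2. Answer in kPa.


Step 1: Convert to SI: L = 19471e-6 m, Dh = 127e-6 m
Step 2: dP = 32 * 0.001 * 19471e-6 * 0.57 / (127e-6)^2
Step 3: dP = 22019.41 Pa
Step 4: Convert to kPa: dP = 22.02 kPa


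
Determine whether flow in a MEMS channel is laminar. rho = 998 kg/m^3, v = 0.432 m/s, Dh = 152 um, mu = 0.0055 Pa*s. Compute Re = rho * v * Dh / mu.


Step 1: Convert Dh to meters: Dh = 152e-6 m
Step 2: Re = rho * v * Dh / mu
Re = 998 * 0.432 * 152e-6 / 0.0055
Re = 11.915
Since Re = 11.915 is below ~2300, the flow is laminar.


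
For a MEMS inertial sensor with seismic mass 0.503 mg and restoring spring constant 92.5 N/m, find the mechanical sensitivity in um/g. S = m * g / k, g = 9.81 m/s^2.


Step 1: Convert mass: m = 0.503 mg = 5.03e-07 kg
Step 2: S = m * g / k = 5.03e-07 * 9.81 / 92.5
Step 3: S = 5.33e-08 m/g
Step 4: Convert to um/g: S = 0.053 um/g


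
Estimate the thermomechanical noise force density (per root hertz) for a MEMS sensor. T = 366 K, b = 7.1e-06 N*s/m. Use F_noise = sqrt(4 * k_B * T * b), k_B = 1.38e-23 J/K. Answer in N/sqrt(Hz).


Step 1: Compute 4 * k_B * T * b
= 4 * 1.38e-23 * 366 * 7.1e-06
= 1.4344e-25 N^2/Hz
Step 2: F_noise = sqrt(1.4344e-25)
F_noise = 3.79e-13 N/sqrt(Hz)


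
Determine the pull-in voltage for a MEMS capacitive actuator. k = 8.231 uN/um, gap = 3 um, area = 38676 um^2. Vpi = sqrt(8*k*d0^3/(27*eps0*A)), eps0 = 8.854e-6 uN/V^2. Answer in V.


Step 1: Compute numerator: 8 * k * d0^3 = 8 * 8.231 * 3^3 = 1777.896
Step 2: Compute denominator: 27 * eps0 * A = 27 * 8.854e-6 * 38676 = 9.245807
Step 3: Vpi = sqrt(1777.896 / 9.245807)
Vpi = 13.87 V


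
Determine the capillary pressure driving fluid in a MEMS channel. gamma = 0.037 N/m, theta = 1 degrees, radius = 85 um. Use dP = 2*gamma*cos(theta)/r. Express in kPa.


Step 1: cos(1 deg) = 0.9998
Step 2: Convert r to m: r = 85e-6 m
Step 3: dP = 2 * 0.037 * 0.9998 / 85e-6 = 870.4 Pa
Step 4: Convert Pa to kPa (divide by 1000).
dP = 0.87 kPa


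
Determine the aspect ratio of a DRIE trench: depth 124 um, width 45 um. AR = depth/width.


Step 1: AR = depth / width
Step 2: AR = 124 / 45
AR = 2.8


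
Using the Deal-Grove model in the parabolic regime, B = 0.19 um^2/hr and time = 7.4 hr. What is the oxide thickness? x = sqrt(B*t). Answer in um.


Step 1: Compute B*t = 0.19 * 7.4 = 1.406
Step 2: x = sqrt(1.406)
x = 1.186 um


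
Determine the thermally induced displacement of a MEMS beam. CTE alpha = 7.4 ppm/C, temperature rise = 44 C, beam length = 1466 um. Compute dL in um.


Step 1: Convert CTE: alpha = 7.4 ppm/C = 7.4e-6 /C
Step 2: dL = 7.4e-6 * 44 * 1466
dL = 0.4773 um


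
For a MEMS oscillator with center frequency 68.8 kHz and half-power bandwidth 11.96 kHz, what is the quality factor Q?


Step 1: Q = f0 / bandwidth
Step 2: Q = 68.8 / 11.96
Q = 5.8


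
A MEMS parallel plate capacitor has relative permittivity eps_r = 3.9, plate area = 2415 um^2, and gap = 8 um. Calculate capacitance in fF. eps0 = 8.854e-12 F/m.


Step 1: Convert area to m^2: A = 2415e-12 m^2
Step 2: Convert gap to m: d = 8e-6 m
Step 3: C = eps0 * eps_r * A / d
C = 8.854e-12 * 3.9 * 2415e-12 / 8e-6
Step 4: Convert to fF (multiply by 1e15).
C = 10.42 fF


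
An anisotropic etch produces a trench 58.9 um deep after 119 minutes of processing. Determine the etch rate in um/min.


Step 1: Etch rate = depth / time
Step 2: rate = 58.9 / 119
rate = 0.495 um/min


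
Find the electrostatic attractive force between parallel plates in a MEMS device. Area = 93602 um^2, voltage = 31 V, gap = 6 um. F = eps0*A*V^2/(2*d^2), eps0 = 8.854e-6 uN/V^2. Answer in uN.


Step 1: Identify parameters.
eps0 = 8.854e-6 uN/V^2, A = 93602 um^2, V = 31 V, d = 6 um
Step 2: Compute V^2 = 31^2 = 961
Step 3: Compute d^2 = 6^2 = 36
Step 4: F = 0.5 * 8.854e-6 * 93602 * 961 / 36
F = 11.062 uN


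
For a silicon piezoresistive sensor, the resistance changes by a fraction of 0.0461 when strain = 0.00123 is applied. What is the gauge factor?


Step 1: Identify values.
dR/R = 0.0461, strain = 0.00123
Step 2: GF = (dR/R) / strain = 0.0461 / 0.00123
GF = 37.5


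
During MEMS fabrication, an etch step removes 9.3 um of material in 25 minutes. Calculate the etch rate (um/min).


Step 1: Etch rate = depth / time
Step 2: rate = 9.3 / 25
rate = 0.372 um/min


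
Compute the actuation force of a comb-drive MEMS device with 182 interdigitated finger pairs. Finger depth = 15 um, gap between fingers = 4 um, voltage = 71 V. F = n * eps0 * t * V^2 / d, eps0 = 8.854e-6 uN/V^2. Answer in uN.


Step 1: Parameters: n=182, eps0=8.854e-6 uN/V^2, t=15 um, V=71 V, d=4 um
Step 2: V^2 = 5041
Step 3: F = 182 * 8.854e-6 * 15 * 5041 / 4
F = 30.462 uN


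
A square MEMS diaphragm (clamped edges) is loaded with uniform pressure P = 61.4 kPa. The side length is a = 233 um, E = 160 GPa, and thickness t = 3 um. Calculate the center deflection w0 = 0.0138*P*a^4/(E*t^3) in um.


Step 1: Convert pressure to compatible units (E is in GPa, so P in GPa).
P = 61.4 kPa = 61.4e-6 GPa
Step 2: Compute numerator: 0.0138 * P * a^4.
a^4 = 233^4 = 2947295521
numerator = 0.0138 * 61.4e-6 * 2947295521 = 2.4973e+03
Step 3: Compute denominator: E * t^3 = 160 * 3^3 = 4320
Step 4: w0 = numerator / denominator = 2.4973e+03 / 4320 = 0.5781 um


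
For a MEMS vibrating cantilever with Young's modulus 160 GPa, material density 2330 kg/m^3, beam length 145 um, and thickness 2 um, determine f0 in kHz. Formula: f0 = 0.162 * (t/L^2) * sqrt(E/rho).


Step 1: Convert units to SI.
t_SI = 2e-6 m, L_SI = 145e-6 m
Step 2: Calculate sqrt(E/rho).
sqrt(160e9 / 2330) = 8286.71 m/s
Step 3: Compute f0.
f0 = 0.162 * 2e-6 / (145e-6)^2 * 8286.71 = 127700.1 Hz = 127.7 kHz


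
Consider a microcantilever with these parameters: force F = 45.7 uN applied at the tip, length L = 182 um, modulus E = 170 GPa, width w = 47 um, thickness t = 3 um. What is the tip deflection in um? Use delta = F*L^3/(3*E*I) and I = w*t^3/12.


Step 1: Calculate the second moment of area.
I = w * t^3 / 12 = 47 * 3^3 / 12 = 105.75 um^4
Step 2: Convert E to consistent units (1 GPa = 1000 uN/um^2).
E = 170 GPa = 170000 uN/um^2
Step 3: Calculate tip deflection.
delta = F * L^3 / (3 * E * I)
delta = 45.7 * 182^3 / (3 * 170000 * 105.75)
delta = 5.1083 um


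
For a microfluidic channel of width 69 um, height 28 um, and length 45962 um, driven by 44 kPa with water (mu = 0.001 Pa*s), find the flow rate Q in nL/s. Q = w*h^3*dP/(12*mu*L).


Step 1: Convert all dimensions to SI (meters).
w = 69e-6 m, h = 28e-6 m, L = 45962e-6 m, dP = 44e3 Pa
Step 2: Q = w * h^3 * dP / (12 * mu * L)
Q = 69e-6 * (28e-6)^3 * 44e3 / (12 * 0.001 * 45962e-6) = 1.2083582e-10 m^3/s
Step 3: Convert Q from m^3/s to nL/s (1 m^3 = 1e12 nL, so multiply by 1e12).
Q = 120.836 nL/s


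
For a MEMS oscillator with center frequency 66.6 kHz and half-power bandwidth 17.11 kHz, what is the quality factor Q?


Step 1: Q = f0 / bandwidth
Step 2: Q = 66.6 / 17.11
Q = 3.9


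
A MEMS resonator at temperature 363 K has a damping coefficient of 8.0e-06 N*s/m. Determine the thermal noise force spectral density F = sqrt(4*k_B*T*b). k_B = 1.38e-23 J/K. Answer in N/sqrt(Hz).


Step 1: Compute 4 * k_B * T * b
= 4 * 1.38e-23 * 363 * 8.0e-06
= 1.6030e-25 N^2/Hz
Step 2: F_noise = sqrt(1.6030e-25)
F_noise = 4.00e-13 N/sqrt(Hz)


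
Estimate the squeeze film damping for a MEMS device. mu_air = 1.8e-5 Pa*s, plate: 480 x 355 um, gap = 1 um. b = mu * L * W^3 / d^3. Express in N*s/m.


Step 1: Convert to SI.
L = 480e-6 m, W = 355e-6 m, d = 1e-6 m
Step 2: W^3 = (355e-6)^3 = 4.47e-11 m^3
Step 3: d^3 = (1e-6)^3 = 1.00e-18 m^3
Step 4: b = 1.8e-5 * 480e-6 * 4.47e-11 / 1.00e-18
b = 3.87e-01 N*s/m


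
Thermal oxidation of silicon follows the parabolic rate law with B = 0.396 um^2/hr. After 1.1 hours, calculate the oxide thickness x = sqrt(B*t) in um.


Step 1: Compute B*t = 0.396 * 1.1 = 0.4356
Step 2: x = sqrt(0.4356)
x = 0.66 um


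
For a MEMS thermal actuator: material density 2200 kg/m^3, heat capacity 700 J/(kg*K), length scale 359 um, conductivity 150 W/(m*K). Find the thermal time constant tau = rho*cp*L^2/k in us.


Step 1: Convert L to m: L = 359e-6 m
Step 2: L^2 = (359e-6)^2 = 1.28881e-07 m^2
Step 3: tau = 2200 * 700 * 1.28881e-07 / 150 = 1.32317827e-03 s
Step 4: Convert to microseconds (multiply by 1e6).
tau = 1323.178 us


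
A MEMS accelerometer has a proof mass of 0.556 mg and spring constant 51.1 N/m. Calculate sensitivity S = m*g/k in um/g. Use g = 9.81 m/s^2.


Step 1: Convert mass: m = 0.556 mg = 5.56e-07 kg
Step 2: S = m * g / k = 5.56e-07 * 9.81 / 51.1
Step 3: S = 1.07e-07 m/g
Step 4: Convert to um/g: S = 0.107 um/g


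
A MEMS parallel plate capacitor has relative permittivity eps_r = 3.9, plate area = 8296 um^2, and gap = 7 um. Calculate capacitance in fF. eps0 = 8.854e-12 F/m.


Step 1: Convert area to m^2: A = 8296e-12 m^2
Step 2: Convert gap to m: d = 7e-6 m
Step 3: C = eps0 * eps_r * A / d
C = 8.854e-12 * 3.9 * 8296e-12 / 7e-6
Step 4: Convert to fF (multiply by 1e15).
C = 40.92 fF


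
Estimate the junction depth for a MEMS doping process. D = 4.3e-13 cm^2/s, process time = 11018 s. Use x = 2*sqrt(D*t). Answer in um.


Step 1: Compute D*t = 4.3e-13 * 11018 = 4.73774e-09 cm^2
Step 2: sqrt(D*t) = 6.88312e-05 cm
Step 3: x = 2 * 6.88312e-05 cm = 1.376624e-04 cm
Step 4: Convert to um (1 cm = 1e4 um): x = 1.377 um


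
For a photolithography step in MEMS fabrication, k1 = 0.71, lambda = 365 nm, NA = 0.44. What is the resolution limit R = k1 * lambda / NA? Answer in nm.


Step 1: Identify values: k1 = 0.71, lambda = 365 nm, NA = 0.44
Step 2: R = k1 * lambda / NA
R = 0.71 * 365 / 0.44
R = 589.0 nm


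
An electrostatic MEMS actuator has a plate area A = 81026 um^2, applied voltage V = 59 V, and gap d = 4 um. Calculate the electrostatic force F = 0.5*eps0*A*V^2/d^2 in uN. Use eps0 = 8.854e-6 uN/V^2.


Step 1: Identify parameters.
eps0 = 8.854e-6 uN/V^2, A = 81026 um^2, V = 59 V, d = 4 um
Step 2: Compute V^2 = 59^2 = 3481
Step 3: Compute d^2 = 4^2 = 16
Step 4: F = 0.5 * 8.854e-6 * 81026 * 3481 / 16
F = 78.04 uN


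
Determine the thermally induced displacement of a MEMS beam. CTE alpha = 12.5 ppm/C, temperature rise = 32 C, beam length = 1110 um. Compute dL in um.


Step 1: Convert CTE: alpha = 12.5 ppm/C = 12.5e-6 /C
Step 2: dL = 12.5e-6 * 32 * 1110
dL = 0.444 um


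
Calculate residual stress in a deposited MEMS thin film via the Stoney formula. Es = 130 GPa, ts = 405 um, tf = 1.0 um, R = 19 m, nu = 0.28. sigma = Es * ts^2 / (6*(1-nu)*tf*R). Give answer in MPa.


Step 1: Compute numerator: Es * ts^2 = 130 * 405^2 = 21323250 (GPa*um^2)
Step 2: Compute denominator (R in um): 6*(1-nu)*tf*R = 6*0.72*1.0*19e6 = 82080000.0 (um^2)
Step 3: sigma (GPa) = 21323250 / 82080000.0 = 2.59786e-01 GPa
Step 4: Convert to MPa (x1000): sigma = 259.8 MPa


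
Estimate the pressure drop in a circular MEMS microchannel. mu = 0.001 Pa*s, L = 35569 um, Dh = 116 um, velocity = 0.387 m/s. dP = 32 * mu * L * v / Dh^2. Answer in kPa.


Step 1: Convert to SI: L = 35569e-6 m, Dh = 116e-6 m
Step 2: dP = 32 * 0.001 * 35569e-6 * 0.387 / (116e-6)^2
Step 3: dP = 32735.32 Pa
Step 4: Convert to kPa: dP = 32.74 kPa


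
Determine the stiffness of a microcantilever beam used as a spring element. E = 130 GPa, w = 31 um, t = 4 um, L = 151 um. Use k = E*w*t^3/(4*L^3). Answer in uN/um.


Step 1: Convert E to consistent units (1 GPa = 1000 uN/um^2).
E = 130 GPa = 130000 uN/um^2
Step 2: Compute t^3 = 4^3 = 64
Step 3: Compute L^3 = 151^3 = 3442951
Step 4: k = 130000 * 31 * 64 / (4 * 3442951)
k = 18.7281 uN/um


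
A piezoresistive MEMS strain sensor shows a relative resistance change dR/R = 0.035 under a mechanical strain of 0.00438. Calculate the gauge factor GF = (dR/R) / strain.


Step 1: Identify values.
dR/R = 0.035, strain = 0.00438
Step 2: GF = (dR/R) / strain = 0.035 / 0.00438
GF = 8.0


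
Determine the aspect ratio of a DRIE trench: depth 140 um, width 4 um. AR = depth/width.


Step 1: AR = depth / width
Step 2: AR = 140 / 4
AR = 35.0


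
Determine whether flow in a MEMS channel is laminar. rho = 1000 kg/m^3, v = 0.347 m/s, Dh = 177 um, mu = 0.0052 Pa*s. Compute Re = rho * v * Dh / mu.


Step 1: Convert Dh to meters: Dh = 177e-6 m
Step 2: Re = rho * v * Dh / mu
Re = 1000 * 0.347 * 177e-6 / 0.0052
Re = 11.811
Since Re = 11.811 is below ~2300, the flow is laminar.


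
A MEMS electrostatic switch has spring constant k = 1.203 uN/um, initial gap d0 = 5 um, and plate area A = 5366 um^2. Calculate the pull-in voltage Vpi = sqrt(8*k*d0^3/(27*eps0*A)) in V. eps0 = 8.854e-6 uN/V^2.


Step 1: Compute numerator: 8 * k * d0^3 = 8 * 1.203 * 5^3 = 1203.0
Step 2: Compute denominator: 27 * eps0 * A = 27 * 8.854e-6 * 5366 = 1.282785
Step 3: Vpi = sqrt(1203.0 / 1.282785)
Vpi = 30.62 V


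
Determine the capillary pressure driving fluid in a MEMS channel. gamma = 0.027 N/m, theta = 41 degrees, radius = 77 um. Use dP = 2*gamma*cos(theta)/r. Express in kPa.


Step 1: cos(41 deg) = 0.7547
Step 2: Convert r to m: r = 77e-6 m
Step 3: dP = 2 * 0.027 * 0.7547 / 77e-6 = 529.3 Pa
Step 4: Convert Pa to kPa (divide by 1000).
dP = 0.53 kPa


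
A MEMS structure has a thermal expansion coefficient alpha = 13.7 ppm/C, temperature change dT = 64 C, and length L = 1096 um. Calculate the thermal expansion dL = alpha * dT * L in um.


Step 1: Convert CTE: alpha = 13.7 ppm/C = 13.7e-6 /C
Step 2: dL = 13.7e-6 * 64 * 1096
dL = 0.961 um


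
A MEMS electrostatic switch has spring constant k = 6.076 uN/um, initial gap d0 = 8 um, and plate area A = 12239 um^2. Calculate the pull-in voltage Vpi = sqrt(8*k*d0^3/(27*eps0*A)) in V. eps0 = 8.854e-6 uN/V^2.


Step 1: Compute numerator: 8 * k * d0^3 = 8 * 6.076 * 8^3 = 24887.296
Step 2: Compute denominator: 27 * eps0 * A = 27 * 8.854e-6 * 12239 = 2.925831
Step 3: Vpi = sqrt(24887.296 / 2.925831)
Vpi = 92.23 V


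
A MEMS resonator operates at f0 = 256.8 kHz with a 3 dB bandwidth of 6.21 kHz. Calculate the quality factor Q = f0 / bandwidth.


Step 1: Q = f0 / bandwidth
Step 2: Q = 256.8 / 6.21
Q = 41.4


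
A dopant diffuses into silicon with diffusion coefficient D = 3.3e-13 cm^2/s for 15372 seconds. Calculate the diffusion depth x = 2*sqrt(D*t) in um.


Step 1: Compute D*t = 3.3e-13 * 15372 = 5.07276e-09 cm^2
Step 2: sqrt(D*t) = 7.12233e-05 cm
Step 3: x = 2 * 7.12233e-05 cm = 1.424466e-04 cm
Step 4: Convert to um (1 cm = 1e4 um): x = 1.424 um


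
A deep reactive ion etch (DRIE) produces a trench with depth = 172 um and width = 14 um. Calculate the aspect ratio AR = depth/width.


Step 1: AR = depth / width
Step 2: AR = 172 / 14
AR = 12.3


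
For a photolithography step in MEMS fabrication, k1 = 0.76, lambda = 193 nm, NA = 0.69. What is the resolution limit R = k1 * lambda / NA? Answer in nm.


Step 1: Identify values: k1 = 0.76, lambda = 193 nm, NA = 0.69
Step 2: R = k1 * lambda / NA
R = 0.76 * 193 / 0.69
R = 212.6 nm


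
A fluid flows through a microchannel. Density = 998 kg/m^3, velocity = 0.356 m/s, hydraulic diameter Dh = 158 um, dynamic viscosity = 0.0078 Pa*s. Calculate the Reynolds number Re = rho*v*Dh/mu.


Step 1: Convert Dh to meters: Dh = 158e-6 m
Step 2: Re = rho * v * Dh / mu
Re = 998 * 0.356 * 158e-6 / 0.0078
Re = 7.197


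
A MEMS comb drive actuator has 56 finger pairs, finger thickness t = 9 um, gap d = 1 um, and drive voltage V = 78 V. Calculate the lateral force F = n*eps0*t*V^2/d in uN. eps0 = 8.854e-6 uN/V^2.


Step 1: Parameters: n=56, eps0=8.854e-6 uN/V^2, t=9 um, V=78 V, d=1 um
Step 2: V^2 = 6084
Step 3: F = 56 * 8.854e-6 * 9 * 6084 / 1
F = 27.149 uN


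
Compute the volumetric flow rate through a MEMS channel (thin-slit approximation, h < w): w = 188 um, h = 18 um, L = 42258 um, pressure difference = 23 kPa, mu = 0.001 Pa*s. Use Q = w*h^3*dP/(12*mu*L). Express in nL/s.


Step 1: Convert all dimensions to SI (meters).
w = 188e-6 m, h = 18e-6 m, L = 42258e-6 m, dP = 23e3 Pa
Step 2: Q = w * h^3 * dP / (12 * mu * L)
Q = 188e-6 * (18e-6)^3 * 23e3 / (12 * 0.001 * 42258e-6) = 4.972938e-11 m^3/s
Step 3: Convert Q from m^3/s to nL/s (1 m^3 = 1e12 nL, so multiply by 1e12).
Q = 49.729 nL/s


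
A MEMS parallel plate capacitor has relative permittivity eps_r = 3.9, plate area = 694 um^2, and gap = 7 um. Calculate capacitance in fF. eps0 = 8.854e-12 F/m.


Step 1: Convert area to m^2: A = 694e-12 m^2
Step 2: Convert gap to m: d = 7e-6 m
Step 3: C = eps0 * eps_r * A / d
C = 8.854e-12 * 3.9 * 694e-12 / 7e-6
Step 4: Convert to fF (multiply by 1e15).
C = 3.42 fF


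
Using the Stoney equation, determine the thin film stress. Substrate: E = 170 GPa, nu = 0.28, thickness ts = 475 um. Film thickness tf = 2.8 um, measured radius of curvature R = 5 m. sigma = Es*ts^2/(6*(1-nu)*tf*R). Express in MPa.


Step 1: Compute numerator: Es * ts^2 = 170 * 475^2 = 38356250 (GPa*um^2)
Step 2: Compute denominator (R in um): 6*(1-nu)*tf*R = 6*0.72*2.8*5e6 = 60480000.0 (um^2)
Step 3: sigma (GPa) = 38356250 / 60480000.0 = 6.34197e-01 GPa
Step 4: Convert to MPa (x1000): sigma = 634.2 MPa


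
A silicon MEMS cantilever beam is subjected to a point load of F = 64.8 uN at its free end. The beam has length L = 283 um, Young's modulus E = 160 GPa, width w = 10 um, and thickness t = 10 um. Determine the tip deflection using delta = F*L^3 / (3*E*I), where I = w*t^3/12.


Step 1: Calculate the second moment of area.
I = w * t^3 / 12 = 10 * 10^3 / 12 = 833.3333 um^4
Step 2: Convert E to consistent units (1 GPa = 1000 uN/um^2).
E = 160 GPa = 160000 uN/um^2
Step 3: Calculate tip deflection.
delta = F * L^3 / (3 * E * I)
delta = 64.8 * 283^3 / (3 * 160000 * 833.3333)
delta = 3.6718 um


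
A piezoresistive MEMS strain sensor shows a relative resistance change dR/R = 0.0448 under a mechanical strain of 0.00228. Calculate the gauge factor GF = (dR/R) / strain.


Step 1: Identify values.
dR/R = 0.0448, strain = 0.00228
Step 2: GF = (dR/R) / strain = 0.0448 / 0.00228
GF = 19.6


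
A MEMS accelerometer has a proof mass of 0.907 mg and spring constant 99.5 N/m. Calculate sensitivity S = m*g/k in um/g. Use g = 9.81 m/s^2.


Step 1: Convert mass: m = 0.907 mg = 9.07e-07 kg
Step 2: S = m * g / k = 9.07e-07 * 9.81 / 99.5
Step 3: S = 8.94e-08 m/g
Step 4: Convert to um/g: S = 0.089 um/g


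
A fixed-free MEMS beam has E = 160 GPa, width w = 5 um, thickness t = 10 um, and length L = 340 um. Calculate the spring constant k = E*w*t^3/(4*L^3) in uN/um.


Step 1: Convert E to consistent units (1 GPa = 1000 uN/um^2).
E = 160 GPa = 160000 uN/um^2
Step 2: Compute t^3 = 10^3 = 1000
Step 3: Compute L^3 = 340^3 = 39304000
Step 4: k = 160000 * 5 * 1000 / (4 * 39304000)
k = 5.0885 uN/um


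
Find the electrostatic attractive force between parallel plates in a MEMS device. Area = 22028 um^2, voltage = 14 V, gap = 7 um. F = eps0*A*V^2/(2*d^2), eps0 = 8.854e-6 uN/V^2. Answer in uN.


Step 1: Identify parameters.
eps0 = 8.854e-6 uN/V^2, A = 22028 um^2, V = 14 V, d = 7 um
Step 2: Compute V^2 = 14^2 = 196
Step 3: Compute d^2 = 7^2 = 49
Step 4: F = 0.5 * 8.854e-6 * 22028 * 196 / 49
F = 0.39 uN


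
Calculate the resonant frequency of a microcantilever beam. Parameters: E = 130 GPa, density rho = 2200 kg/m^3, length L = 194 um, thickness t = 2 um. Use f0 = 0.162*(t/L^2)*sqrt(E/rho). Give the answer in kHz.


Step 1: Convert units to SI.
t_SI = 2e-6 m, L_SI = 194e-6 m
Step 2: Calculate sqrt(E/rho).
sqrt(130e9 / 2200) = 7687.06 m/s
Step 3: Compute f0.
f0 = 0.162 * 2e-6 / (194e-6)^2 * 7687.06 = 66176.2 Hz = 66.18 kHz


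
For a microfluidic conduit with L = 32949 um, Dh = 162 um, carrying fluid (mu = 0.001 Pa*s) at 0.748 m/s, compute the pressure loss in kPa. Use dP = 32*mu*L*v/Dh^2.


Step 1: Convert to SI: L = 32949e-6 m, Dh = 162e-6 m
Step 2: dP = 32 * 0.001 * 32949e-6 * 0.748 / (162e-6)^2
Step 3: dP = 30051.34 Pa
Step 4: Convert to kPa: dP = 30.05 kPa


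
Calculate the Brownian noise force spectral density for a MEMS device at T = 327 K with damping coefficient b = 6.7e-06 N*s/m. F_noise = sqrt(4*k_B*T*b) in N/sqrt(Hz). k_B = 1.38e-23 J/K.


Step 1: Compute 4 * k_B * T * b
= 4 * 1.38e-23 * 327 * 6.7e-06
= 1.2094e-25 N^2/Hz
Step 2: F_noise = sqrt(1.2094e-25)
F_noise = 3.48e-13 N/sqrt(Hz)


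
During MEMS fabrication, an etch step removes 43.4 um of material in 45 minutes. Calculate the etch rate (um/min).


Step 1: Etch rate = depth / time
Step 2: rate = 43.4 / 45
rate = 0.964 um/min


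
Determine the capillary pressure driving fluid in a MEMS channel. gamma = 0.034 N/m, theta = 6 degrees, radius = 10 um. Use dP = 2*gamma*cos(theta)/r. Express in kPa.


Step 1: cos(6 deg) = 0.9945
Step 2: Convert r to m: r = 10e-6 m
Step 3: dP = 2 * 0.034 * 0.9945 / 10e-6 = 6762.6 Pa
Step 4: Convert Pa to kPa (divide by 1000).
dP = 6.76 kPa


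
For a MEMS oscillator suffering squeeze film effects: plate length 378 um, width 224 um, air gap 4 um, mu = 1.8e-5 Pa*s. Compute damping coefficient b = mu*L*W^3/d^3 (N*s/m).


Step 1: Convert to SI.
L = 378e-6 m, W = 224e-6 m, d = 4e-6 m
Step 2: W^3 = (224e-6)^3 = 1.12e-11 m^3
Step 3: d^3 = (4e-6)^3 = 6.40e-17 m^3
Step 4: b = 1.8e-5 * 378e-6 * 1.12e-11 / 6.40e-17
b = 1.19e-03 N*s/m


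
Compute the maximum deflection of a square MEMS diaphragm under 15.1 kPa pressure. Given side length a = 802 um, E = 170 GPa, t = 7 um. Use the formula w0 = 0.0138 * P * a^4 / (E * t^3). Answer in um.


Step 1: Convert pressure to compatible units (E is in GPa, so P in GPa).
P = 15.1 kPa = 15.1e-6 GPa
Step 2: Compute numerator: 0.0138 * P * a^4.
a^4 = 802^4 = 413711385616
numerator = 0.0138 * 15.1e-6 * 413711385616 = 8.620918e+04
Step 3: Compute denominator: E * t^3 = 170 * 7^3 = 58310
Step 4: w0 = numerator / denominator = 8.620918e+04 / 58310 = 1.4785 um


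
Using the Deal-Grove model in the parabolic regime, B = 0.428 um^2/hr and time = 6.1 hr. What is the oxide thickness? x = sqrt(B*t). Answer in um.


Step 1: Compute B*t = 0.428 * 6.1 = 2.6108
Step 2: x = sqrt(2.6108)
x = 1.616 um


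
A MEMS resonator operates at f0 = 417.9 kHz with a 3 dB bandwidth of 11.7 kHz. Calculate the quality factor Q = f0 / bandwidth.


Step 1: Q = f0 / bandwidth
Step 2: Q = 417.9 / 11.7
Q = 35.7


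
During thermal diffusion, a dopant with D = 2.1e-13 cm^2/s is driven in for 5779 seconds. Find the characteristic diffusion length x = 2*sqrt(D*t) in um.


Step 1: Compute D*t = 2.1e-13 * 5779 = 1.21359e-09 cm^2
Step 2: sqrt(D*t) = 3.4837e-05 cm
Step 3: x = 2 * 3.4837e-05 cm = 6.9674e-05 cm
Step 4: Convert to um (1 cm = 1e4 um): x = 0.697 um


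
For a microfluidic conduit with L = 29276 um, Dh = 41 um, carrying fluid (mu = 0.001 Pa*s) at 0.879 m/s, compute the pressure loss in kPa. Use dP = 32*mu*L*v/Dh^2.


Step 1: Convert to SI: L = 29276e-6 m, Dh = 41e-6 m
Step 2: dP = 32 * 0.001 * 29276e-6 * 0.879 / (41e-6)^2
Step 3: dP = 489872.30 Pa
Step 4: Convert to kPa: dP = 489.87 kPa


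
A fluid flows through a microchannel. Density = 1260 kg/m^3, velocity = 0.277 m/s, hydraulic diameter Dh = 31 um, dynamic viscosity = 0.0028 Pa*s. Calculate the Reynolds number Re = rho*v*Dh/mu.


Step 1: Convert Dh to meters: Dh = 31e-6 m
Step 2: Re = rho * v * Dh / mu
Re = 1260 * 0.277 * 31e-6 / 0.0028
Re = 3.864


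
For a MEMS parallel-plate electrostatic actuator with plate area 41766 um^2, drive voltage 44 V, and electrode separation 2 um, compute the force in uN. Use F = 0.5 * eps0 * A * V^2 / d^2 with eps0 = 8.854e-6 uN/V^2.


Step 1: Identify parameters.
eps0 = 8.854e-6 uN/V^2, A = 41766 um^2, V = 44 V, d = 2 um
Step 2: Compute V^2 = 44^2 = 1936
Step 3: Compute d^2 = 2^2 = 4
Step 4: F = 0.5 * 8.854e-6 * 41766 * 1936 / 4
F = 89.491 uN


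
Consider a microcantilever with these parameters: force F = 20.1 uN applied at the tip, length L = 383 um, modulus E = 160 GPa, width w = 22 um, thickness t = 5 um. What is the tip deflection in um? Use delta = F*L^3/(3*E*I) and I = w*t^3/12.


Step 1: Calculate the second moment of area.
I = w * t^3 / 12 = 22 * 5^3 / 12 = 229.1667 um^4
Step 2: Convert E to consistent units (1 GPa = 1000 uN/um^2).
E = 160 GPa = 160000 uN/um^2
Step 3: Calculate tip deflection.
delta = F * L^3 / (3 * E * I)
delta = 20.1 * 383^3 / (3 * 160000 * 229.1667)
delta = 10.266 um


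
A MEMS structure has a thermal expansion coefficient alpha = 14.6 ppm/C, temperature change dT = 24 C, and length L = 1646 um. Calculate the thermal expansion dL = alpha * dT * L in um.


Step 1: Convert CTE: alpha = 14.6 ppm/C = 14.6e-6 /C
Step 2: dL = 14.6e-6 * 24 * 1646
dL = 0.5768 um


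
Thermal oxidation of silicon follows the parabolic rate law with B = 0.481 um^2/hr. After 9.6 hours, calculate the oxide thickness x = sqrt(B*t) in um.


Step 1: Compute B*t = 0.481 * 9.6 = 4.6176
Step 2: x = sqrt(4.6176)
x = 2.149 um


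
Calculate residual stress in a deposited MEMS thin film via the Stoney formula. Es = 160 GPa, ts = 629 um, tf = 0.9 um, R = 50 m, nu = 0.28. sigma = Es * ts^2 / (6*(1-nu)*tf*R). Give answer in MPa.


Step 1: Compute numerator: Es * ts^2 = 160 * 629^2 = 63302560 (GPa*um^2)
Step 2: Compute denominator (R in um): 6*(1-nu)*tf*R = 6*0.72*0.9*50e6 = 194400000.0 (um^2)
Step 3: sigma (GPa) = 63302560 / 194400000.0 = 3.2563e-01 GPa
Step 4: Convert to MPa (x1000): sigma = 325.6 MPa


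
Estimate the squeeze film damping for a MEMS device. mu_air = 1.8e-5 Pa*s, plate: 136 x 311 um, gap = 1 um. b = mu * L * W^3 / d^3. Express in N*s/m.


Step 1: Convert to SI.
L = 136e-6 m, W = 311e-6 m, d = 1e-6 m
Step 2: W^3 = (311e-6)^3 = 3.01e-11 m^3
Step 3: d^3 = (1e-6)^3 = 1.00e-18 m^3
Step 4: b = 1.8e-5 * 136e-6 * 3.01e-11 / 1.00e-18
b = 7.36e-02 N*s/m


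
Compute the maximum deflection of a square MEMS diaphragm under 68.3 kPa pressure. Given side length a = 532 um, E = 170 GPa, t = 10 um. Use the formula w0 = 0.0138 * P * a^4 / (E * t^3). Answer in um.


Step 1: Convert pressure to compatible units (E is in GPa, so P in GPa).
P = 68.3 kPa = 68.3e-6 GPa
Step 2: Compute numerator: 0.0138 * P * a^4.
a^4 = 532^4 = 80102584576
numerator = 0.0138 * 68.3e-6 * 80102584576 = 7.54999e+04
Step 3: Compute denominator: E * t^3 = 170 * 10^3 = 170000
Step 4: w0 = numerator / denominator = 7.54999e+04 / 170000 = 0.4441 um


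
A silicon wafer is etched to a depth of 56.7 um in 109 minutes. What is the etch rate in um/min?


Step 1: Etch rate = depth / time
Step 2: rate = 56.7 / 109
rate = 0.52 um/min


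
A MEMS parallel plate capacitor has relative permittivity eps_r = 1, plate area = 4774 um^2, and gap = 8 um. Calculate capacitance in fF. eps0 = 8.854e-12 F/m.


Step 1: Convert area to m^2: A = 4774e-12 m^2
Step 2: Convert gap to m: d = 8e-6 m
Step 3: C = eps0 * eps_r * A / d
C = 8.854e-12 * 1 * 4774e-12 / 8e-6
Step 4: Convert to fF (multiply by 1e15).
C = 5.28 fF


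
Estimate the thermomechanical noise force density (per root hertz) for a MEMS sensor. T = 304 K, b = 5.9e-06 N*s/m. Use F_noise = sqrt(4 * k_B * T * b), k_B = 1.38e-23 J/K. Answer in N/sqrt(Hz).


Step 1: Compute 4 * k_B * T * b
= 4 * 1.38e-23 * 304 * 5.9e-06
= 9.9007e-26 N^2/Hz
Step 2: F_noise = sqrt(9.9007e-26)
F_noise = 3.15e-13 N/sqrt(Hz)


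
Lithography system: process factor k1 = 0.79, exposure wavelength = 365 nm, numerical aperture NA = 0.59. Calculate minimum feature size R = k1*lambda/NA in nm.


Step 1: Identify values: k1 = 0.79, lambda = 365 nm, NA = 0.59
Step 2: R = k1 * lambda / NA
R = 0.79 * 365 / 0.59
R = 488.7 nm


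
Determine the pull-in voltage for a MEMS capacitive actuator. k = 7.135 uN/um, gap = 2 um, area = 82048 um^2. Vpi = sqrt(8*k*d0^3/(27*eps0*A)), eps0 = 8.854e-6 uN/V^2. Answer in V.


Step 1: Compute numerator: 8 * k * d0^3 = 8 * 7.135 * 2^3 = 456.64
Step 2: Compute denominator: 27 * eps0 * A = 27 * 8.854e-6 * 82048 = 19.614231
Step 3: Vpi = sqrt(456.64 / 19.614231)
Vpi = 4.83 V


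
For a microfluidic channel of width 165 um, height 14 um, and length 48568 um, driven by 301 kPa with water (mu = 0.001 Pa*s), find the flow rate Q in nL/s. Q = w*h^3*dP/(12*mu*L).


Step 1: Convert all dimensions to SI (meters).
w = 165e-6 m, h = 14e-6 m, L = 48568e-6 m, dP = 301e3 Pa
Step 2: Q = w * h^3 * dP / (12 * mu * L)
Q = 165e-6 * (14e-6)^3 * 301e3 / (12 * 0.001 * 48568e-6) = 2.3383154e-10 m^3/s
Step 3: Convert Q from m^3/s to nL/s (1 m^3 = 1e12 nL, so multiply by 1e12).
Q = 233.832 nL/s


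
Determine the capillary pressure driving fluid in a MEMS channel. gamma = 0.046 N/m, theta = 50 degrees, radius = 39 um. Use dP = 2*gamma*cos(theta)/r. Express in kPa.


Step 1: cos(50 deg) = 0.6428
Step 2: Convert r to m: r = 39e-6 m
Step 3: dP = 2 * 0.046 * 0.6428 / 39e-6 = 1516.3 Pa
Step 4: Convert Pa to kPa (divide by 1000).
dP = 1.52 kPa


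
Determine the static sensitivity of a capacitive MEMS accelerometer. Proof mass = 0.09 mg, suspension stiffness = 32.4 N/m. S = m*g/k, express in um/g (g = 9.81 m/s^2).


Step 1: Convert mass: m = 0.09 mg = 9.00e-08 kg
Step 2: S = m * g / k = 9.00e-08 * 9.81 / 32.4
Step 3: S = 2.73e-08 m/g
Step 4: Convert to um/g: S = 0.027 um/g


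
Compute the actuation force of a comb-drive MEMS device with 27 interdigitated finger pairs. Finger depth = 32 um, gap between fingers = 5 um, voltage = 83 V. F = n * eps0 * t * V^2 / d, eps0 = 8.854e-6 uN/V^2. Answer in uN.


Step 1: Parameters: n=27, eps0=8.854e-6 uN/V^2, t=32 um, V=83 V, d=5 um
Step 2: V^2 = 6889
Step 3: F = 27 * 8.854e-6 * 32 * 6889 / 5
F = 10.54 uN


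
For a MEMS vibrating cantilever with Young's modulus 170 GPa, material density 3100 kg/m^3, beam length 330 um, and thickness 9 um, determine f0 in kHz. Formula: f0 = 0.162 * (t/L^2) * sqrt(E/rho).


Step 1: Convert units to SI.
t_SI = 9e-6 m, L_SI = 330e-6 m
Step 2: Calculate sqrt(E/rho).
sqrt(170e9 / 3100) = 7405.32 m/s
Step 3: Compute f0.
f0 = 0.162 * 9e-6 / (330e-6)^2 * 7405.32 = 99145.6 Hz = 99.15 kHz


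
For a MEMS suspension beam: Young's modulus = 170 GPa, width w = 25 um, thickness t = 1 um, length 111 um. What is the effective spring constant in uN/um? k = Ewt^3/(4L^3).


Step 1: Convert E to consistent units (1 GPa = 1000 uN/um^2).
E = 170 GPa = 170000 uN/um^2
Step 2: Compute t^3 = 1^3 = 1
Step 3: Compute L^3 = 111^3 = 1367631
Step 4: k = 170000 * 25 * 1 / (4 * 1367631)
k = 0.7769 uN/um


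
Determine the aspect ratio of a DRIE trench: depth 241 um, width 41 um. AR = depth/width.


Step 1: AR = depth / width
Step 2: AR = 241 / 41
AR = 5.9


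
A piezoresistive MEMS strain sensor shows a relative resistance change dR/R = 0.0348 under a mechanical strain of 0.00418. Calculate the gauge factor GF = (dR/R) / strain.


Step 1: Identify values.
dR/R = 0.0348, strain = 0.00418
Step 2: GF = (dR/R) / strain = 0.0348 / 0.00418
GF = 8.3


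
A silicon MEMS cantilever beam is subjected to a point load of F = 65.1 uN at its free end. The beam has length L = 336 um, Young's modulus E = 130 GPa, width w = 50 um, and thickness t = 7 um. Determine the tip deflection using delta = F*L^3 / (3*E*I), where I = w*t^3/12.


Step 1: Calculate the second moment of area.
I = w * t^3 / 12 = 50 * 7^3 / 12 = 1429.1667 um^4
Step 2: Convert E to consistent units (1 GPa = 1000 uN/um^2).
E = 130 GPa = 130000 uN/um^2
Step 3: Calculate tip deflection.
delta = F * L^3 / (3 * E * I)
delta = 65.1 * 336^3 / (3 * 130000 * 1429.1667)
delta = 4.4305 um


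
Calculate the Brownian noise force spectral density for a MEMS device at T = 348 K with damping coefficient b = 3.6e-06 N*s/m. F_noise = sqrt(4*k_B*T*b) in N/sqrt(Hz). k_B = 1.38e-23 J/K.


Step 1: Compute 4 * k_B * T * b
= 4 * 1.38e-23 * 348 * 3.6e-06
= 6.9155e-26 N^2/Hz
Step 2: F_noise = sqrt(6.9155e-26)
F_noise = 2.63e-13 N/sqrt(Hz)


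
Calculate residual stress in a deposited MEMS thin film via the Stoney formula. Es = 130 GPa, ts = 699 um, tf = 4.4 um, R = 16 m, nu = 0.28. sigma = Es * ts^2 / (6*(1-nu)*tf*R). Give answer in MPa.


Step 1: Compute numerator: Es * ts^2 = 130 * 699^2 = 63518130 (GPa*um^2)
Step 2: Compute denominator (R in um): 6*(1-nu)*tf*R = 6*0.72*4.4*16e6 = 304128000.0 (um^2)
Step 3: sigma (GPa) = 63518130 / 304128000.0 = 2.08853e-01 GPa
Step 4: Convert to MPa (x1000): sigma = 208.9 MPa


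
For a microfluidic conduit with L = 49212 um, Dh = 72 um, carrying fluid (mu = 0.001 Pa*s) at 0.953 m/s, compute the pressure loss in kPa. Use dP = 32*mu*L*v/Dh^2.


Step 1: Convert to SI: L = 49212e-6 m, Dh = 72e-6 m
Step 2: dP = 32 * 0.001 * 49212e-6 * 0.953 / (72e-6)^2
Step 3: dP = 289500.22 Pa
Step 4: Convert to kPa: dP = 289.5 kPa


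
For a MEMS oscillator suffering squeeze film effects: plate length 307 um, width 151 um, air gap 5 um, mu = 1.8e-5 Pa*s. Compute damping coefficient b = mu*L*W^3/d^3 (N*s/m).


Step 1: Convert to SI.
L = 307e-6 m, W = 151e-6 m, d = 5e-6 m
Step 2: W^3 = (151e-6)^3 = 3.44e-12 m^3
Step 3: d^3 = (5e-6)^3 = 1.25e-16 m^3
Step 4: b = 1.8e-5 * 307e-6 * 3.44e-12 / 1.25e-16
b = 1.52e-04 N*s/m


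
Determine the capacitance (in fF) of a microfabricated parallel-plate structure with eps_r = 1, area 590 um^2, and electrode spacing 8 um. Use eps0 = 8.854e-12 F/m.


Step 1: Convert area to m^2: A = 590e-12 m^2
Step 2: Convert gap to m: d = 8e-6 m
Step 3: C = eps0 * eps_r * A / d
C = 8.854e-12 * 1 * 590e-12 / 8e-6
Step 4: Convert to fF (multiply by 1e15).
C = 0.65 fF


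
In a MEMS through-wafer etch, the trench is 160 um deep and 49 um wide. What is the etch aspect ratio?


Step 1: AR = depth / width
Step 2: AR = 160 / 49
AR = 3.3


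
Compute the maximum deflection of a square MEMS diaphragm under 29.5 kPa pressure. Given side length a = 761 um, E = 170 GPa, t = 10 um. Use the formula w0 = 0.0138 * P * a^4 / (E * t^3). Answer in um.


Step 1: Convert pressure to compatible units (E is in GPa, so P in GPa).
P = 29.5 kPa = 29.5e-6 GPa
Step 2: Compute numerator: 0.0138 * P * a^4.
a^4 = 761^4 = 335381132641
numerator = 0.0138 * 29.5e-6 * 335381132641 = 1.36534e+05
Step 3: Compute denominator: E * t^3 = 170 * 10^3 = 170000
Step 4: w0 = numerator / denominator = 1.36534e+05 / 170000 = 0.8031 um
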